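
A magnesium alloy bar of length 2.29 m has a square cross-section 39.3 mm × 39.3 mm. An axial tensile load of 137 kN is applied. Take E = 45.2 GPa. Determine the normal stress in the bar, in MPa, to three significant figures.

88.7 MPa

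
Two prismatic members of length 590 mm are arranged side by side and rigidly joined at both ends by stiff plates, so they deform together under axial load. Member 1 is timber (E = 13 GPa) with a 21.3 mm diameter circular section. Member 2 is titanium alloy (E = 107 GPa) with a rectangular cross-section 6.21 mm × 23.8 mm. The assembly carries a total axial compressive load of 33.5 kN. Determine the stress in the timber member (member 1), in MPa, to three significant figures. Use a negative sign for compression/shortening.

A_1 = 356.3 mm².
A_2 = 147.8 mm².
Equal strain + equilibrium ⇒ each member carries load in proportion to AE: A₁E₁ = 4632000 N, A₂E₂ = 15810000 N, ΣAE = 20450000 N.
σ₁ = P·E₁/ΣAE = -33500·13000/20450000 = -21.3 MPa.

-21.3 MPa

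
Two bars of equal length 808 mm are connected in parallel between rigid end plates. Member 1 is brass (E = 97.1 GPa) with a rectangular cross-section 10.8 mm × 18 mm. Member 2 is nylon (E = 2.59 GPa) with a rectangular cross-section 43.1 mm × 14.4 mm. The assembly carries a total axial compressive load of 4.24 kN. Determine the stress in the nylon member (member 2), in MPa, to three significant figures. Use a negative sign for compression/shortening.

-0.536 MPa

A_1 = 194.4 mm².
A_2 = 620.6 mm².
Equal strain + equilibrium ⇒ each member carries load in proportion to AE: A₁E₁ = 18880000 N, A₂E₂ = 1607000 N, ΣAE = 20480000 N.
σ₂ = P·E₂/ΣAE = -4240·2590/20480000 = -0.5361 MPa.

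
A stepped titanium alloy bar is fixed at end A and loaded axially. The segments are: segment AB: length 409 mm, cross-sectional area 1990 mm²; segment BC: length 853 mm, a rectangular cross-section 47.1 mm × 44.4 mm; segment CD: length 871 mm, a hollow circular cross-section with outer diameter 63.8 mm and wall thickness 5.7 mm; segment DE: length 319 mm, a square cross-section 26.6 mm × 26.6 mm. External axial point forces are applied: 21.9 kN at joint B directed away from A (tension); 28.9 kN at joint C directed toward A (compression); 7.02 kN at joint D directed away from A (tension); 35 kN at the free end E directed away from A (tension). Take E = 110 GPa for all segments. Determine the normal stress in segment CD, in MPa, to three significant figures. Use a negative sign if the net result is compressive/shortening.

Internal axial forces (sectioning from the free end, tension +): N_DE = 35 kN, N_CD = 42.02 kN, N_BC = 13.12 kN, N_AB = 35.02 kN.
A_CD = 1040 mm².
σ_CD = N_CD/A_CD = 42020/1040 = 40.39 MPa.

40.4 MPa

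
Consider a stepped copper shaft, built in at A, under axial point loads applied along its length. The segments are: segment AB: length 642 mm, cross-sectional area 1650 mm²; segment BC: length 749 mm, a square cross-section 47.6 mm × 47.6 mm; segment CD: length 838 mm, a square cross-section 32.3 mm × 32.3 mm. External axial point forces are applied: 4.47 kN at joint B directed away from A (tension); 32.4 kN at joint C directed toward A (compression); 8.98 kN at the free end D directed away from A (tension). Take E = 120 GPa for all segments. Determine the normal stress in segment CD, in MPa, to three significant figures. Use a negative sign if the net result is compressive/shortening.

Internal axial forces (sectioning from the free end, tension +): N_CD = 8.98 kN, N_BC = -23.42 kN, N_AB = -18.95 kN.
A_CD = 1043 mm².
σ_CD = N_CD/A_CD = 8980/1043 = 8.607 MPa.

8.61 MPa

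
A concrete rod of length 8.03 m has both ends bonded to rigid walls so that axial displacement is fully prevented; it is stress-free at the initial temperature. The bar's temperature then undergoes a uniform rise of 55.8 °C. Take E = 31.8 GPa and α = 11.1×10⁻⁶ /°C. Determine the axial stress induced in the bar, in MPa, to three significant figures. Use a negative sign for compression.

Free thermal expansion αLΔT = 11.1e-6 · 8030 · 55.8 = 4.974 mm.
The walls impose strain ε = −(4.974)/8030 = -6.1938e-04; σ = Eε = 31800 · -6.1938e-04 = -19.7 MPa.

-19.7 MPa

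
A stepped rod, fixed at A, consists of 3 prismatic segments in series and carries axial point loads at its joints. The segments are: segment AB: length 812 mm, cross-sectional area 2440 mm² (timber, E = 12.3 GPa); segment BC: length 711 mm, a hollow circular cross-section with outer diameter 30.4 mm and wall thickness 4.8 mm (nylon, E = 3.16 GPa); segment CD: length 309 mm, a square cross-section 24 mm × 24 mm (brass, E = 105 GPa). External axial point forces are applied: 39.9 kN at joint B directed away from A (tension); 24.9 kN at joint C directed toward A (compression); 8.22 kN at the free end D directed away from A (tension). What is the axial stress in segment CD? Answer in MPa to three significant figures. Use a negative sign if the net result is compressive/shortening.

14.3 MPa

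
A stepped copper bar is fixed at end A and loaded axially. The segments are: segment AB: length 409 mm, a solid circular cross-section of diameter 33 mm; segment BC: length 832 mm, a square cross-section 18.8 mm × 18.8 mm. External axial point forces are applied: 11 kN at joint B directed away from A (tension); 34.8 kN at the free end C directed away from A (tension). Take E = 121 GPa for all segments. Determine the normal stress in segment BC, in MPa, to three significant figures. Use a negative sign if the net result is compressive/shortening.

98.5 MPa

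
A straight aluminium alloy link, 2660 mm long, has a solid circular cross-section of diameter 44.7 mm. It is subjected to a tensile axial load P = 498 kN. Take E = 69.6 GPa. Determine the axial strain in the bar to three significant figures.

A = 1569 mm².
σ = N/A = 317.3 MPa; ε = σ/E = 317.3/69600 = 4.559e-03.

0.00456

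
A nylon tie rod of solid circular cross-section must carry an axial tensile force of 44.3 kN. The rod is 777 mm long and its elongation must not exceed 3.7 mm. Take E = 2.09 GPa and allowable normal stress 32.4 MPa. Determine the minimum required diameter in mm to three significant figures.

75.3 mm

Required area A ≥ P/σ_allow = 44300/32.4 = 1367 mm².
For a solid circular section, d ≥ √(4A/π) = 41.72 mm.
Elongation limit: A ≥ PL/(Eδ_allow) = 44300·777/(2090·3.7) = 4451 mm² ⇒ d ≥ 75.28 mm.
The elongation limit governs.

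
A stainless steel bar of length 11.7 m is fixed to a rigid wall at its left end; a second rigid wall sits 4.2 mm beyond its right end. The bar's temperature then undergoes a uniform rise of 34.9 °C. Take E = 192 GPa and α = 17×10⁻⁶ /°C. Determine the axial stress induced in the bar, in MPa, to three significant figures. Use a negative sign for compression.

-45.0 MPa

Free thermal expansion αLΔT = 17e-6 · 11700 · 34.9 = 6.942 mm.
The walls engage after the gap closes; constrained expansion = 6.942 − 4.2 = 2.742 mm.
The walls impose strain ε = −(2.742)/11700 = -2.3433e-04; σ = Eε = 192000 · -2.3433e-04 = -44.99 MPa.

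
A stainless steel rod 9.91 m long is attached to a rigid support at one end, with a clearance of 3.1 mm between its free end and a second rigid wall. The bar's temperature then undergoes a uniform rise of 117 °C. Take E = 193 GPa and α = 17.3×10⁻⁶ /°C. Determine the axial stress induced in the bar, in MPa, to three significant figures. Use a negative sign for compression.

Free thermal expansion αLΔT = 17.3e-6 · 9910 · 117 = 20.06 mm.
The walls engage after the gap closes; constrained expansion = 20.06 − 3.1 = 16.96 mm.
The walls impose strain ε = −(16.96)/9910 = -1.7113e-03; σ = Eε = 193000 · -1.7113e-03 = -330.3 MPa.

-330 MPa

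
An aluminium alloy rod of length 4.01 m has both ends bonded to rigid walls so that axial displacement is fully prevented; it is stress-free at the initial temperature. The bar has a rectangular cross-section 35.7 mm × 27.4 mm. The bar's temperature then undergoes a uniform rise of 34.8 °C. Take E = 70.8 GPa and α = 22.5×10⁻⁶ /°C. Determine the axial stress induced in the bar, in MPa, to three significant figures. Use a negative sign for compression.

-55.4 MPa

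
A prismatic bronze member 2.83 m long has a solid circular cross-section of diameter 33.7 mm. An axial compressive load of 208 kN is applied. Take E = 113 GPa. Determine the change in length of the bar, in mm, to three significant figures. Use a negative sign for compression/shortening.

A = 892 mm².
δ_mech = NL/(AE) = -208000·2830/(892·113000) = -5.84 mm.

-5.84 mm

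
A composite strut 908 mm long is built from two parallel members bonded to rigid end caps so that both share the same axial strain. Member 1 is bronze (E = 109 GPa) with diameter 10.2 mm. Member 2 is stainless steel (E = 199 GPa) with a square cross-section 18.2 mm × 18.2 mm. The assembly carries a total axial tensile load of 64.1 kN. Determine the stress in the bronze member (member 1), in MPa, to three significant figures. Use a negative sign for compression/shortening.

93.4 MPa

A_1 = 81.71 mm².
A_2 = 331.2 mm².
Equal strain + equilibrium ⇒ each member carries load in proportion to AE: A₁E₁ = 8907000 N, A₂E₂ = 65920000 N, ΣAE = 74820000 N.
σ₁ = P·E₁/ΣAE = 64100·109000/74820000 = 93.38 MPa.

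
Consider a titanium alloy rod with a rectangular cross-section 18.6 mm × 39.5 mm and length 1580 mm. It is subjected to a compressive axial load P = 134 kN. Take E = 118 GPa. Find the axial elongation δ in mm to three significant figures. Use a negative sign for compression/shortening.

-2.44 mm

A = 734.7 mm².
δ_mech = NL/(AE) = -134000·1580/(734.7·118000) = -2.442 mm.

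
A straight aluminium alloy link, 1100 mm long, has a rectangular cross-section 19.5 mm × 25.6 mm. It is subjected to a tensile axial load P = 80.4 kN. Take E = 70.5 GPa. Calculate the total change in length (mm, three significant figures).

A = 499.2 mm².
δ_mech = NL/(AE) = 80400·1100/(499.2·70500) = 2.513 mm.

2.51 mm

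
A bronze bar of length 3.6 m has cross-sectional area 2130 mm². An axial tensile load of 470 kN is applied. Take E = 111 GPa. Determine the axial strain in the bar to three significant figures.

0.00199

σ = N/A = 220.7 MPa; ε = σ/E = 220.7/111000 = 1.988e-03.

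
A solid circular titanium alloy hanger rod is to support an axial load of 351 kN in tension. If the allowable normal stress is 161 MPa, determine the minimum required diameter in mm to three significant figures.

52.7 mm

Required area A ≥ P/σ_allow = 351000/161 = 2180 mm².
For a solid circular section, d ≥ √(4A/π) = 52.69 mm.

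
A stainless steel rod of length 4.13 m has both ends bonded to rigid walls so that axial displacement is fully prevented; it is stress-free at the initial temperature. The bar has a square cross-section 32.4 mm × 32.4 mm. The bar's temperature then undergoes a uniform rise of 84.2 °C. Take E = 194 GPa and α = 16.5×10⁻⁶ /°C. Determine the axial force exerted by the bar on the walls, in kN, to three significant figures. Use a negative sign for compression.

Free thermal expansion αLΔT = 16.5e-6 · 4130 · 84.2 = 5.738 mm.
The walls impose strain ε = −(5.738)/4130 = -1.3893e-03; σ = Eε = 194000 · -1.3893e-03 = -269.5 MPa.
Wall reaction R = σ·A = -269.5·1050 = -282900 N = -282.9 kN.

-283 kN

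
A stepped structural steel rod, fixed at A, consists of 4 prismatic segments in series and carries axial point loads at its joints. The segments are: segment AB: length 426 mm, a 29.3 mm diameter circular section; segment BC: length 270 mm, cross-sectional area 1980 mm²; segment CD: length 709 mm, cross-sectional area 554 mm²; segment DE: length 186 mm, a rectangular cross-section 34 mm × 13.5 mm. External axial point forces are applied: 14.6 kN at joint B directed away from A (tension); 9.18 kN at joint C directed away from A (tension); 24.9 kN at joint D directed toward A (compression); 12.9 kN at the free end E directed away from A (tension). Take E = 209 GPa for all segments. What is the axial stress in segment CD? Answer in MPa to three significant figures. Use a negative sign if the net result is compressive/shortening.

-21.7 MPa

Internal axial forces (sectioning from the free end, tension +): N_DE = 12.9 kN, N_CD = -12 kN, N_BC = -2.82 kN, N_AB = 11.78 kN.
σ_CD = N_CD/A_CD = -12000/554 = -21.66 MPa.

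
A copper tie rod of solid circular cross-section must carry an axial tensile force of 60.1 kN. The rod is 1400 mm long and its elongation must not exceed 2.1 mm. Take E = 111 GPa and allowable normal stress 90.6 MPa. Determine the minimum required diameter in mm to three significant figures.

Required area A ≥ P/σ_allow = 60100/90.6 = 663.4 mm².
For a solid circular section, d ≥ √(4A/π) = 29.06 mm.
Elongation limit: A ≥ PL/(Eδ_allow) = 60100·1400/(111000·2.1) = 361 mm² ⇒ d ≥ 21.44 mm.
The stress limit governs.

29.1 mm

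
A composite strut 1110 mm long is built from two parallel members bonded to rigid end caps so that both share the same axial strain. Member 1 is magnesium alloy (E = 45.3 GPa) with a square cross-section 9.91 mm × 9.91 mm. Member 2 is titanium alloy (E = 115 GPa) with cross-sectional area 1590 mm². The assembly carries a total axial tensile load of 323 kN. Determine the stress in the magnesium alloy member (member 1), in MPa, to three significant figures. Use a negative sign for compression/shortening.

A_1 = 98.21 mm².
Equal strain + equilibrium ⇒ each member carries load in proportion to AE: A₁E₁ = 4449000 N, A₂E₂ = 182800000 N, ΣAE = 187300000 N.
σ₁ = P·E₁/ΣAE = 323000·45300/187300000 = 78.12 MPa.

78.1 MPa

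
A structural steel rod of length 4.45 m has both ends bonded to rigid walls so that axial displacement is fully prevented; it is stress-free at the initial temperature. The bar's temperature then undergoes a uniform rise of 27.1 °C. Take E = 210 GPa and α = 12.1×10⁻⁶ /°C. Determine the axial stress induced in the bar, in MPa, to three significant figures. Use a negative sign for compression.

-68.9 MPa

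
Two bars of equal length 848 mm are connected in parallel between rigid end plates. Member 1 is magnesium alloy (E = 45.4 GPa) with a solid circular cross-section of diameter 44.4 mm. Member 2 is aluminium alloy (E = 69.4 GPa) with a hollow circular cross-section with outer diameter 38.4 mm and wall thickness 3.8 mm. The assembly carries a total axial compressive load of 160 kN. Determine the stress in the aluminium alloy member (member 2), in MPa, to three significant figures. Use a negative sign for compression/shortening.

-112 MPa

A_1 = 1548 mm².
A_2 = 413.1 mm².
Equal strain + equilibrium ⇒ each member carries load in proportion to AE: A₁E₁ = 70290000 N, A₂E₂ = 28670000 N, ΣAE = 98960000 N.
σ₂ = P·E₂/ΣAE = -160000·69400/98960000 = -112.2 MPa.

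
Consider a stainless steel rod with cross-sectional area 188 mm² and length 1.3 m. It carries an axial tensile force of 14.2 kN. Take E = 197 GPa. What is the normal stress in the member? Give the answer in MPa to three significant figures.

75.5 MPa

σ = N/A = 14200/188 = 75.53 MPa.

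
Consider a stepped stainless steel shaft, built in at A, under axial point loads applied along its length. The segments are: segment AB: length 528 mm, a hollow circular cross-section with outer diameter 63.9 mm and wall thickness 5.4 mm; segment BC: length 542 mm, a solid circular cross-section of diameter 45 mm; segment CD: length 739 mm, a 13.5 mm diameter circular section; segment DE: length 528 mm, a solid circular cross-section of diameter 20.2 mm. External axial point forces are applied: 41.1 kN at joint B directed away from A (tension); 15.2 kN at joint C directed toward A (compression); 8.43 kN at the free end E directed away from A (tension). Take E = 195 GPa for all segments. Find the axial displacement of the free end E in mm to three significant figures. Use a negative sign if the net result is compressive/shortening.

Internal axial forces (sectioning from the free end, tension +): N_DE = 8.43 kN, N_CD = 8.43 kN, N_BC = -6.77 kN, N_AB = 34.33 kN.
A_AB = 992.4 mm².
A_BC = 1590 mm².
A_CD = 143.1 mm².
A_DE = 320.5 mm².
δ_AB = 34330·528/(992.4·195000) = 0.09366 mm
δ_BC = -6770·542/(1590·195000) = -0.01183 mm
δ_CD = 8430·739/(143.1·195000) = 0.2232 mm
δ_DE = 8430·528/(320.5·195000) = 0.07123 mm
δ = Σδ_i = 0.3763 mm.

0.376 mm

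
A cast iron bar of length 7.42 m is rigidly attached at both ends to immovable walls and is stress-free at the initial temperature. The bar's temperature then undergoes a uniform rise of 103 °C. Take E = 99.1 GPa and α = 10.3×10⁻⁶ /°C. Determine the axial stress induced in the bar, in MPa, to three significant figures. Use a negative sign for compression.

Free thermal expansion αLΔT = 10.3e-6 · 7420 · 103 = 7.872 mm.
The walls impose strain ε = −(7.872)/7420 = -1.0609e-03; σ = Eε = 99100 · -1.0609e-03 = -105.1 MPa.

-105 MPa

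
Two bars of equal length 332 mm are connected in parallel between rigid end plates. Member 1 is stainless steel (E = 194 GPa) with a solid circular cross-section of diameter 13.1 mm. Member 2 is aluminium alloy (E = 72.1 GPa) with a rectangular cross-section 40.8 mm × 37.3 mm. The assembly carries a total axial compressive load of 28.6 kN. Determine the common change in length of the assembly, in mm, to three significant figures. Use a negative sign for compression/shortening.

-0.0699 mm

A_1 = 134.8 mm².
A_2 = 1522 mm².
Equal strain + equilibrium ⇒ each member carries load in proportion to AE: A₁E₁ = 26150000 N, A₂E₂ = 109700000 N, ΣAE = 135900000 N.
δ = PL/ΣAE = -28600·332/135900000 = -0.06988 mm.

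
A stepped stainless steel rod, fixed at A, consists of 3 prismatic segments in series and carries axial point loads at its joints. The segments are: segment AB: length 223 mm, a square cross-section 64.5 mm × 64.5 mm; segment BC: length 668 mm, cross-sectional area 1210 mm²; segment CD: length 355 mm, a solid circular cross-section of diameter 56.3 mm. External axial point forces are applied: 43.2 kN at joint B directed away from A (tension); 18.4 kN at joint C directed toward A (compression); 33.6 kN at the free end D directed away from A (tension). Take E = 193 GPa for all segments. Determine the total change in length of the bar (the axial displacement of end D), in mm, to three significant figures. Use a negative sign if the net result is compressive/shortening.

0.0845 mm

Internal axial forces (sectioning from the free end, tension +): N_CD = 33.6 kN, N_BC = 15.2 kN, N_AB = 58.4 kN.
A_AB = 4160 mm².
A_CD = 2489 mm².
δ_AB = 58400·223/(4160·193000) = 0.01622 mm
δ_BC = 15200·668/(1210·193000) = 0.04348 mm
δ_CD = 33600·355/(2489·193000) = 0.02483 mm
δ = Σδ_i = 0.08452 mm.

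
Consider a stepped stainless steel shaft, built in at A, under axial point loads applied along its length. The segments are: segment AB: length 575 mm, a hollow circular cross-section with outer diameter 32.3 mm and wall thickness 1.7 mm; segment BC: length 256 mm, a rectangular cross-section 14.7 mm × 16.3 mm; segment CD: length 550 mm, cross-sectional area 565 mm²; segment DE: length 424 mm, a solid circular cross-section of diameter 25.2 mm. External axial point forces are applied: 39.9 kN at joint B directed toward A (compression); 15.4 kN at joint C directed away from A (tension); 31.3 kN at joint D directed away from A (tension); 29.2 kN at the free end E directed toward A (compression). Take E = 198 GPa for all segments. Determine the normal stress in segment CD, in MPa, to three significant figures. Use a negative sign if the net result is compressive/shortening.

Internal axial forces (sectioning from the free end, tension +): N_DE = -29.2 kN, N_CD = 2.1 kN, N_BC = 17.5 kN, N_AB = -22.4 kN.
σ_CD = N_CD/A_CD = 2100/565 = 3.717 MPa.

3.72 MPa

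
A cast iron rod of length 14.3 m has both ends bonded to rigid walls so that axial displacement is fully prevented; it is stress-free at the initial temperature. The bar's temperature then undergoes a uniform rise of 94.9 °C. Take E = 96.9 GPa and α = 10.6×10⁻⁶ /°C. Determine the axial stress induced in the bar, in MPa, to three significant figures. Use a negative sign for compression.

-97.5 MPa

Free thermal expansion αLΔT = 10.6e-6 · 14300 · 94.9 = 14.38 mm.
The walls impose strain ε = −(14.38)/14300 = -1.0059e-03; σ = Eε = 96900 · -1.0059e-03 = -97.48 MPa.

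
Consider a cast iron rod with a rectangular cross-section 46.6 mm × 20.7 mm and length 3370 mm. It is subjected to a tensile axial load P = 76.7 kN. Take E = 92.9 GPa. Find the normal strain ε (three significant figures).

8.56e-04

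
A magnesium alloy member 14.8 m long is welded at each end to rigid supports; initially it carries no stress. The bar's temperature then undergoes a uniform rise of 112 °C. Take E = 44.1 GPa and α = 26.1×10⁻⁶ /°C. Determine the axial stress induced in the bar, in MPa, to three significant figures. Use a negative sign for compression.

-129 MPa

Free thermal expansion αLΔT = 26.1e-6 · 14800 · 112 = 43.26 mm.
The walls impose strain ε = −(43.26)/14800 = -2.9232e-03; σ = Eε = 44100 · -2.9232e-03 = -128.9 MPa.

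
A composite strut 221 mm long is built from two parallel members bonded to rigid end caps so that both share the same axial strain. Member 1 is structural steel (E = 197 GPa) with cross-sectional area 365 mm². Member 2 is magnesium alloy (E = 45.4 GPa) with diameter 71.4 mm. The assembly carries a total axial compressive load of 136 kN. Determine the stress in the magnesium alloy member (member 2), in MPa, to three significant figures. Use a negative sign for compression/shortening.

A_2 = 4004 mm².
Equal strain + equilibrium ⇒ each member carries load in proportion to AE: A₁E₁ = 71900000 N, A₂E₂ = 181800000 N, ΣAE = 253700000 N.
σ₂ = P·E₂/ΣAE = -136000·45400/253700000 = -24.34 MPa.

-24.3 MPa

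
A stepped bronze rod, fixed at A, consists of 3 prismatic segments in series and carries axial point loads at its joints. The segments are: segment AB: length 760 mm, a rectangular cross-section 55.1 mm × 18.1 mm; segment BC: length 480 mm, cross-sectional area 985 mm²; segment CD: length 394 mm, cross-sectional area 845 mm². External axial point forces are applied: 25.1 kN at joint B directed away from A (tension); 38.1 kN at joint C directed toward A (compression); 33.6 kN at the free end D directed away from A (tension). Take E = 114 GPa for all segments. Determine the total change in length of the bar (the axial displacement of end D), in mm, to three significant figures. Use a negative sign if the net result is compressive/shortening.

Internal axial forces (sectioning from the free end, tension +): N_CD = 33.6 kN, N_BC = -4.5 kN, N_AB = 20.6 kN.
A_AB = 997.3 mm².
δ_AB = 20600·760/(997.3·114000) = 0.1377 mm
δ_BC = -4500·480/(985·114000) = -0.01924 mm
δ_CD = 33600·394/(845·114000) = 0.1374 mm
δ = Σδ_i = 0.2559 mm.

0.256 mm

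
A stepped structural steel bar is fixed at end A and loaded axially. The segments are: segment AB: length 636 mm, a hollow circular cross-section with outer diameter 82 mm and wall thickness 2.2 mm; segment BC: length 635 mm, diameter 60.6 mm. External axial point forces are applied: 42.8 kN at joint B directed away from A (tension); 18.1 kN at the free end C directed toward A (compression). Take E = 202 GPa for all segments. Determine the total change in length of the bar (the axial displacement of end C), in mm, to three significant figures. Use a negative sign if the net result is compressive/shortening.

Internal axial forces (sectioning from the free end, tension +): N_BC = -18.1 kN, N_AB = 24.7 kN.
A_AB = 551.5 mm².
A_BC = 2884 mm².
δ_AB = 24700·636/(551.5·202000) = 0.141 mm
δ_BC = -18100·635/(2884·202000) = -0.01973 mm
δ = Σδ_i = 0.1213 mm.

0.121 mm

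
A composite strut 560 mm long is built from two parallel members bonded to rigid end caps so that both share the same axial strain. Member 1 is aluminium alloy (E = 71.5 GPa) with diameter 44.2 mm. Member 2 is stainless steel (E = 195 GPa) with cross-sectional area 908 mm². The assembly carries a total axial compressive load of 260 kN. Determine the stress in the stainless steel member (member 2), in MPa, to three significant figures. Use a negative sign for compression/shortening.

-177 MPa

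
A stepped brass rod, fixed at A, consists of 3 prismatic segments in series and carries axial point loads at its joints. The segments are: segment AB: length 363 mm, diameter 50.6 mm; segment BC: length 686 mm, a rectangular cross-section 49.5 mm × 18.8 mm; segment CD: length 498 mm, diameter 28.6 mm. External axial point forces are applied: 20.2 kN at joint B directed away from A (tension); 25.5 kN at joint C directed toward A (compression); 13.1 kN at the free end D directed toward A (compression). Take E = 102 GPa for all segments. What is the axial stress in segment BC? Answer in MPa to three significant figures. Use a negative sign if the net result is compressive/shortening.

-41.5 MPa

Internal axial forces (sectioning from the free end, tension +): N_CD = -13.1 kN, N_BC = -38.6 kN, N_AB = -18.4 kN.
A_BC = 930.6 mm².
σ_BC = N_BC/A_BC = -38600/930.6 = -41.48 MPa.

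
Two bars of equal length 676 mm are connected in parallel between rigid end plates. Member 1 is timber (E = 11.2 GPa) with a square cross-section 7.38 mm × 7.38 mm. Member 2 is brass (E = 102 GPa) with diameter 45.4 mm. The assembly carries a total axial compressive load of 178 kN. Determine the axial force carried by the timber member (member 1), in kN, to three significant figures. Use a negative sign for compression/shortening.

-0.655 kN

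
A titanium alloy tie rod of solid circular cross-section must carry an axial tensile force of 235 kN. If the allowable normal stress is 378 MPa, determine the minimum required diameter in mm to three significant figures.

Required area A ≥ P/σ_allow = 235000/378 = 621.7 mm².
For a solid circular section, d ≥ √(4A/π) = 28.13 mm.

28.1 mm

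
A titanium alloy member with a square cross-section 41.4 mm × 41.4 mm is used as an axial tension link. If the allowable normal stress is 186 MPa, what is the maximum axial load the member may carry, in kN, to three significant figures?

319 kN

A = 1714 mm².
P_max = σ_allow · A = 186 · 1714 = 318800 N = 318.8 kN.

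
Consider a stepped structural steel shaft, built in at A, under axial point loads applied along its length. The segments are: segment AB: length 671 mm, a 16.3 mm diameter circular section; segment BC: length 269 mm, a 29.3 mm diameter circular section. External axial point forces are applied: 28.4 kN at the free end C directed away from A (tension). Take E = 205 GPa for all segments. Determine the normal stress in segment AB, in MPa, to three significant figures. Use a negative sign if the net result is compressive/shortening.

136 MPa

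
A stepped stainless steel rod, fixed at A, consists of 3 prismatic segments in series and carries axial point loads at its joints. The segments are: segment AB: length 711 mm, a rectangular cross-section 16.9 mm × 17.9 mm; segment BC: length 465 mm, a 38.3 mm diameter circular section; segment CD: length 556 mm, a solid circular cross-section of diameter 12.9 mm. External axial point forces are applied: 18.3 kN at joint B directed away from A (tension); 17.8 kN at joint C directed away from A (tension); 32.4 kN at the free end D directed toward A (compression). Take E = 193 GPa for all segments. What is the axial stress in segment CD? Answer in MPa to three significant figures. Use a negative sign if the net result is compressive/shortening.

-248 MPa

Internal axial forces (sectioning from the free end, tension +): N_CD = -32.4 kN, N_BC = -14.6 kN, N_AB = 3.7 kN.
A_CD = 130.7 mm².
σ_CD = N_CD/A_CD = -32400/130.7 = -247.9 MPa.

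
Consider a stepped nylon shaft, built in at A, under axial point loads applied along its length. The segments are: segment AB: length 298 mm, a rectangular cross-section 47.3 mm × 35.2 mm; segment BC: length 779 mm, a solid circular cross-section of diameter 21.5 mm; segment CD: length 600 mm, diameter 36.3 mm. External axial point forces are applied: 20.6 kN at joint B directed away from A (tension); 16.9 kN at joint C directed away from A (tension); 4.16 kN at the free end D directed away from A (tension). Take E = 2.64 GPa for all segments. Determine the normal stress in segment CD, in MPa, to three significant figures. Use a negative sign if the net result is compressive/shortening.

Internal axial forces (sectioning from the free end, tension +): N_CD = 4.16 kN, N_BC = 21.06 kN, N_AB = 41.66 kN.
A_CD = 1035 mm².
σ_CD = N_CD/A_CD = 4160/1035 = 4.02 MPa.

4.02 MPa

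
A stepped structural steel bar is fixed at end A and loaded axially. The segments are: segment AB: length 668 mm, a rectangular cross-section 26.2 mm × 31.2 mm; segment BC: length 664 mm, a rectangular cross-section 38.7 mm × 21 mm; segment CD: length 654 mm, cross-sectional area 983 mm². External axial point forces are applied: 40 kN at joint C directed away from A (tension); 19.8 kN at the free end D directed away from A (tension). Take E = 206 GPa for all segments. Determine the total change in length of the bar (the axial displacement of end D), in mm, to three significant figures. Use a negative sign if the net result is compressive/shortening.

0.538 mm

Internal axial forces (sectioning from the free end, tension +): N_CD = 19.8 kN, N_BC = 59.8 kN, N_AB = 59.8 kN.
A_AB = 817.4 mm².
A_BC = 812.7 mm².
δ_AB = 59800·668/(817.4·206000) = 0.2372 mm
δ_BC = 59800·664/(812.7·206000) = 0.2372 mm
δ_CD = 19800·654/(983·206000) = 0.06395 mm
δ = Σδ_i = 0.5383 mm.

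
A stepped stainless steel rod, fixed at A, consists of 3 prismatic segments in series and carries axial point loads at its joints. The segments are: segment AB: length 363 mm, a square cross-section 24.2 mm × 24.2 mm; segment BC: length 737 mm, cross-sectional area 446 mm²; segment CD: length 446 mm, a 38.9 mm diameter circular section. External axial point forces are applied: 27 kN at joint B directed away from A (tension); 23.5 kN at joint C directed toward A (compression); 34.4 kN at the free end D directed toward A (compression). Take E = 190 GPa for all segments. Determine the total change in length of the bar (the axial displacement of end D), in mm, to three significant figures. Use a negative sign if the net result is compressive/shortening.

-0.672 mm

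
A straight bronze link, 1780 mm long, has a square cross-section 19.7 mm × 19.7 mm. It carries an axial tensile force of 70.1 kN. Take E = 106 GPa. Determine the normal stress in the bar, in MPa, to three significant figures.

181 MPa

A = 388.1 mm².
σ = N/A = 70100/388.1 = 180.6 MPa.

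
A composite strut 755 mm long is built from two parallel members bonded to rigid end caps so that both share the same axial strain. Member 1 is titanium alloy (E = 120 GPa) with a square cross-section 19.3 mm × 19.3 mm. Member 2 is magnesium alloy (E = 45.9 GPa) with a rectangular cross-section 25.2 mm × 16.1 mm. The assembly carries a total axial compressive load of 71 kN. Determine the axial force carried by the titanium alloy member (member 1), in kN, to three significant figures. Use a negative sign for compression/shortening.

A_1 = 372.5 mm².
A_2 = 405.7 mm².
Equal strain + equilibrium ⇒ each member carries load in proportion to AE: A₁E₁ = 44700000 N, A₂E₂ = 18620000 N, ΣAE = 63320000 N.
F₁ = P·A₁E₁/ΣAE = -71000·44700000/63320000 = -50120 N.

-50.1 kN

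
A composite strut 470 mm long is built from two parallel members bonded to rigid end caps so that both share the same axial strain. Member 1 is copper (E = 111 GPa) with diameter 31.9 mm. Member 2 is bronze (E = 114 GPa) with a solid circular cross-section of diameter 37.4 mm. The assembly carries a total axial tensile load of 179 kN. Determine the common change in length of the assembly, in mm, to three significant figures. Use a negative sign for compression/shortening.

0.393 mm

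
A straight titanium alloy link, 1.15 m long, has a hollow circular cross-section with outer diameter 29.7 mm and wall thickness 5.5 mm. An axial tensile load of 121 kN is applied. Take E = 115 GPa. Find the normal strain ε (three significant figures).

0.00252

A = 418.1 mm².
σ = N/A = 289.4 MPa; ε = σ/E = 289.4/115000 = 2.516e-03.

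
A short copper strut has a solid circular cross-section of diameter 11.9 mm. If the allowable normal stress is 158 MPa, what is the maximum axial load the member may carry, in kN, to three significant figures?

17.6 kN

A = 111.2 mm².
P_max = σ_allow · A = 158 · 111.2 = 17570 N = 17.57 kN.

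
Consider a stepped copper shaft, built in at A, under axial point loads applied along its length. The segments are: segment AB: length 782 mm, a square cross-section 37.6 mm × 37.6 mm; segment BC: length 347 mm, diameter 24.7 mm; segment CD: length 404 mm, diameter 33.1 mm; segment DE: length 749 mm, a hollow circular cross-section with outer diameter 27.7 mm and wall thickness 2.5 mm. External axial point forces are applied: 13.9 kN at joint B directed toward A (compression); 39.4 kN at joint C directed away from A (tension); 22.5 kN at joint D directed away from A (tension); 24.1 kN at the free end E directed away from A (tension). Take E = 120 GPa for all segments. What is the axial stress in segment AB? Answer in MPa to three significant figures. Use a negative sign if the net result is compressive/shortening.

51.0 MPa

Internal axial forces (sectioning from the free end, tension +): N_DE = 24.1 kN, N_CD = 46.6 kN, N_BC = 86 kN, N_AB = 72.1 kN.
A_AB = 1414 mm².
σ_AB = N_AB/A_AB = 72100/1414 = 51 MPa.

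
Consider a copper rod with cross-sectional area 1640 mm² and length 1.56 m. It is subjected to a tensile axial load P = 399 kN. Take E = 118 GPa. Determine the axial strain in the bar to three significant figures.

0.00206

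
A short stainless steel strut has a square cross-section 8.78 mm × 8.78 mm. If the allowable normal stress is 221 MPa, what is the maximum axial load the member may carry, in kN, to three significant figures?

17.0 kN

A = 77.09 mm².
P_max = σ_allow · A = 221 · 77.09 = 17040 N = 17.04 kN.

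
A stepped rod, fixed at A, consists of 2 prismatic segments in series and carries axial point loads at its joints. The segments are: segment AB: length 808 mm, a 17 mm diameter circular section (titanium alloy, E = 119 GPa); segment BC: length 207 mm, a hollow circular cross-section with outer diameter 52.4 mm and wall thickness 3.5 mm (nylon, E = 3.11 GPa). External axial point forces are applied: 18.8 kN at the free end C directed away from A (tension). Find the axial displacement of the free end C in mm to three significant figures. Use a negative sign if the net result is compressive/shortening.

Internal axial forces (sectioning from the free end, tension +): N_BC = 18.8 kN, N_AB = 18.8 kN.
A_AB = 227 mm².
A_BC = 537.7 mm².
δ_AB = 18800·808/(227·119000) = 0.5624 mm
δ_BC = 18800·207/(537.7·3110) = 2.327 mm
δ = Σδ_i = 2.89 mm.

2.89 mm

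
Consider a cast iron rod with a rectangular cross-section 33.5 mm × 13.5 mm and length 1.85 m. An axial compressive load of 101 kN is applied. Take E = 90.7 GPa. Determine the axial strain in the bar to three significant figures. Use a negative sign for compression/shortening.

-0.00246

A = 452.2 mm².
σ = N/A = -223.3 MPa; ε = σ/E = -223.3/90700 = -2.462e-03.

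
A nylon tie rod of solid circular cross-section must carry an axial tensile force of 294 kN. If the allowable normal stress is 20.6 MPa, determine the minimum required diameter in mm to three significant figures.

135 mm

Required area A ≥ P/σ_allow = 294000/20.6 = 14270 mm².
For a solid circular section, d ≥ √(4A/π) = 134.8 mm.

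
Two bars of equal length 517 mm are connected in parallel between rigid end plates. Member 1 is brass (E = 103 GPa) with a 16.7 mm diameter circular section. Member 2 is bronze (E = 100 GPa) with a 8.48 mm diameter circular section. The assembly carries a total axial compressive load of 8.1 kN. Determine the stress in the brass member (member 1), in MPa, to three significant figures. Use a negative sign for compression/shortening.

A_1 = 219 mm².
A_2 = 56.48 mm².
Equal strain + equilibrium ⇒ each member carries load in proportion to AE: A₁E₁ = 22560000 N, A₂E₂ = 5648000 N, ΣAE = 28210000 N.
σ₁ = P·E₁/ΣAE = -8100·103000/28210000 = -29.58 MPa.

-29.6 MPa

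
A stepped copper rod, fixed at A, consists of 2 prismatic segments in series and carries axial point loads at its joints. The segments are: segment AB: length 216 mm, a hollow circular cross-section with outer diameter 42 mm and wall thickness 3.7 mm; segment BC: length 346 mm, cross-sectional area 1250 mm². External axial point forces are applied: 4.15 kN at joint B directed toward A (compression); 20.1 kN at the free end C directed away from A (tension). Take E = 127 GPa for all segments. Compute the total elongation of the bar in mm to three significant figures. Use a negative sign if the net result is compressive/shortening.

0.105 mm

Internal axial forces (sectioning from the free end, tension +): N_BC = 20.1 kN, N_AB = 15.95 kN.
A_AB = 445.2 mm².
δ_AB = 15950·216/(445.2·127000) = 0.06093 mm
δ_BC = 20100·346/(1250·127000) = 0.04381 mm
δ = Σδ_i = 0.1047 mm.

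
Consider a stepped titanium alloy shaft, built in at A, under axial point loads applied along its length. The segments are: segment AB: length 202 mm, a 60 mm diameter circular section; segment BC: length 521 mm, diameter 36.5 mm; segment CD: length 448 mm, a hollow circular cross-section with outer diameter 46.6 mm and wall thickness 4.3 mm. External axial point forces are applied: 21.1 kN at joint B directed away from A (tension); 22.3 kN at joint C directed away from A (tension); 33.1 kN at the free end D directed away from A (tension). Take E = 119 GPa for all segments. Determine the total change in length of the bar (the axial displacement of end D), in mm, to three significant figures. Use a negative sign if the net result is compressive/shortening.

0.496 mm

Internal axial forces (sectioning from the free end, tension +): N_CD = 33.1 kN, N_BC = 55.4 kN, N_AB = 76.5 kN.
A_AB = 2827 mm².
A_BC = 1046 mm².
A_CD = 571.4 mm².
δ_AB = 76500·202/(2827·119000) = 0.04593 mm
δ_BC = 55400·521/(1046·119000) = 0.2318 mm
δ_CD = 33100·448/(571.4·119000) = 0.2181 mm
δ = Σδ_i = 0.4958 mm.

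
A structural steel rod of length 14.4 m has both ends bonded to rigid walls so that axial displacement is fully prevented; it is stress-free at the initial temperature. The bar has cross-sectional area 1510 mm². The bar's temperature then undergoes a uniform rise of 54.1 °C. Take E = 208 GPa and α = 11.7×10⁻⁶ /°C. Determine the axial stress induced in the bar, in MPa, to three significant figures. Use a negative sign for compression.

-132 MPa

Free thermal expansion αLΔT = 11.7e-6 · 14400 · 54.1 = 9.115 mm.
The walls impose strain ε = −(9.115)/14400 = -6.3297e-04; σ = Eε = 208000 · -6.3297e-04 = -131.7 MPa.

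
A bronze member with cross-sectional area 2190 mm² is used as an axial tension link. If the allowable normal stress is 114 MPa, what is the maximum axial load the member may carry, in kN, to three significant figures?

250 kN

P_max = σ_allow · A = 114 · 2190 = 249700 N = 249.7 kN.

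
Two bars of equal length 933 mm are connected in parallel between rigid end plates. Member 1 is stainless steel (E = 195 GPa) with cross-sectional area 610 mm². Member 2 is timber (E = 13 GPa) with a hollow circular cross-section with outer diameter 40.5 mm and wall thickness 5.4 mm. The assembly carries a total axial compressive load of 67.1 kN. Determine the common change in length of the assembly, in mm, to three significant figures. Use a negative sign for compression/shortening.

-0.494 mm

A_2 = 595.5 mm².
Equal strain + equilibrium ⇒ each member carries load in proportion to AE: A₁E₁ = 119000000 N, A₂E₂ = 7741000 N, ΣAE = 126700000 N.
δ = PL/ΣAE = -67100·933/126700000 = -0.4941 mm.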